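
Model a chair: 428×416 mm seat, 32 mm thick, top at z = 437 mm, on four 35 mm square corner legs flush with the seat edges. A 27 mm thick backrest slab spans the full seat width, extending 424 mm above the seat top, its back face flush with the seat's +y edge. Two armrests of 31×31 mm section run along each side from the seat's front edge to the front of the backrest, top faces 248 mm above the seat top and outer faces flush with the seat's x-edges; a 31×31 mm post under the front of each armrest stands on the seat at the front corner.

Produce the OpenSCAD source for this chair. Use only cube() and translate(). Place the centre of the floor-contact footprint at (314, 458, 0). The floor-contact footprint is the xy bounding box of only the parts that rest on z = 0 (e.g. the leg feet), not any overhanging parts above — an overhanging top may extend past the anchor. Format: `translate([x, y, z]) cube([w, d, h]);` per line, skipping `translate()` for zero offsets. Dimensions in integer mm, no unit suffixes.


translate([100, 250, 405]) cube([428, 416, 32]);
translate([100, 250, 0]) cube([35, 35, 405]);
translate([493, 250, 0]) cube([35, 35, 405]);
translate([100, 631, 0]) cube([35, 35, 405]);
translate([493, 631, 0]) cube([35, 35, 405]);
translate([100, 639, 437]) cube([428, 27, 424]);
translate([100, 250, 654]) cube([31, 389, 31]);
translate([497, 250, 654]) cube([31, 389, 31]);
translate([100, 250, 437]) cube([31, 31, 217]);
translate([497, 250, 437]) cube([31, 31, 217]);


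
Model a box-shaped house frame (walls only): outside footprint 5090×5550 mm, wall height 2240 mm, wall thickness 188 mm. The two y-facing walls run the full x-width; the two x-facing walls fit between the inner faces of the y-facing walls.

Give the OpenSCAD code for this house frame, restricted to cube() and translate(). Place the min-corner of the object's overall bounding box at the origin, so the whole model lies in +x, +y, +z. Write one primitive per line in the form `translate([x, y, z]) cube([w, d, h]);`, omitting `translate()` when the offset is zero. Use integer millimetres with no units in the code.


cube([5090, 188, 2240]);
translate([0, 5362, 0]) cube([5090, 188, 2240]);
translate([0, 188, 0]) cube([188, 5174, 2240]);
translate([4902, 188, 0]) cube([188, 5174, 2240]);


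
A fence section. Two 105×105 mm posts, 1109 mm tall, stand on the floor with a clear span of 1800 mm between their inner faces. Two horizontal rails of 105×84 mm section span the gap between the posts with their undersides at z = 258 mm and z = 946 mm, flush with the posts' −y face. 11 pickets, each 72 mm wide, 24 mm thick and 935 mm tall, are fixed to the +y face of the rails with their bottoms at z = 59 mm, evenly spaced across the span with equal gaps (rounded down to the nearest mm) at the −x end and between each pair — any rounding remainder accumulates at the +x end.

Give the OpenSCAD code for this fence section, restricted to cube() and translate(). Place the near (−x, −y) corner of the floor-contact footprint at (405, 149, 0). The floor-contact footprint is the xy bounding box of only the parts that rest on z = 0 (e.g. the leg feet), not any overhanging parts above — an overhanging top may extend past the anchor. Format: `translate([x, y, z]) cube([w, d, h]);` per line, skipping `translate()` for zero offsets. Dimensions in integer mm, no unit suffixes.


translate([405, 149, 0]) cube([105, 105, 1109]);
translate([2310, 149, 0]) cube([105, 105, 1109]);
translate([510, 149, 258]) cube([1800, 105, 84]);
translate([510, 149, 946]) cube([1800, 105, 84]);
translate([594, 254, 59]) cube([72, 24, 935]);
translate([750, 254, 59]) cube([72, 24, 935]);
translate([906, 254, 59]) cube([72, 24, 935]);
translate([1062, 254, 59]) cube([72, 24, 935]);
translate([1218, 254, 59]) cube([72, 24, 935]);
translate([1374, 254, 59]) cube([72, 24, 935]);
translate([1530, 254, 59]) cube([72, 24, 935]);
translate([1686, 254, 59]) cube([72, 24, 935]);
translate([1842, 254, 59]) cube([72, 24, 935]);
translate([1998, 254, 59]) cube([72, 24, 935]);
translate([2154, 254, 59]) cube([72, 24, 935]);


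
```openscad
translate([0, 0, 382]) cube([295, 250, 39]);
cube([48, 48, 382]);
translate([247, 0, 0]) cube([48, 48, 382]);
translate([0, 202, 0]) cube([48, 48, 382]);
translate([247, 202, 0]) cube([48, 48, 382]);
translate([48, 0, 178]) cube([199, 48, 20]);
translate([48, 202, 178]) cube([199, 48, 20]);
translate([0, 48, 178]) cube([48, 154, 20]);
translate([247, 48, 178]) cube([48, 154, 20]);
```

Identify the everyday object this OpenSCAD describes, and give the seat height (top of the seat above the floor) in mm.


A stool. The seat height is 421 mm.

A 295×250×39 slab at z = 382 on four corner posts — a stool. The seat top is 382 + 39 = 421 mm.


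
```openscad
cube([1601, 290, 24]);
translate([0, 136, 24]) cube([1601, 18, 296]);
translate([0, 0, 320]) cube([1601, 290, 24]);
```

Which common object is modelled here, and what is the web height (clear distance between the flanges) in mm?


An I-beam. The web height is 296 mm.

Two wide flanges with a thin centred web — an I-beam. Overall 344 mm minus two 24 mm flanges gives a web of 344 − 2·24 = 296 mm.


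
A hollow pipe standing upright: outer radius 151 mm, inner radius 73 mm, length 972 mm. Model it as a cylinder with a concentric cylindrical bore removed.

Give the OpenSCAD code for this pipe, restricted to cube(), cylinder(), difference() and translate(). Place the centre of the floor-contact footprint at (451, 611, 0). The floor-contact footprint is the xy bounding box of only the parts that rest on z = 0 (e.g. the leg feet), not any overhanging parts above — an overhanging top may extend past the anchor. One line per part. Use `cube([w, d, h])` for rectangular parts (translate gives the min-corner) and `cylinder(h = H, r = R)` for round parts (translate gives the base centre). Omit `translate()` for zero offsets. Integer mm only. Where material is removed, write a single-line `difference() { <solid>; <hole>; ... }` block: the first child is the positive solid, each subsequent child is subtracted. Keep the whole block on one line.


difference() { translate([451, 611, 0]) cylinder(h = 972, r = 151); translate([451, 611, 0]) cylinder(h = 972, r = 73); }


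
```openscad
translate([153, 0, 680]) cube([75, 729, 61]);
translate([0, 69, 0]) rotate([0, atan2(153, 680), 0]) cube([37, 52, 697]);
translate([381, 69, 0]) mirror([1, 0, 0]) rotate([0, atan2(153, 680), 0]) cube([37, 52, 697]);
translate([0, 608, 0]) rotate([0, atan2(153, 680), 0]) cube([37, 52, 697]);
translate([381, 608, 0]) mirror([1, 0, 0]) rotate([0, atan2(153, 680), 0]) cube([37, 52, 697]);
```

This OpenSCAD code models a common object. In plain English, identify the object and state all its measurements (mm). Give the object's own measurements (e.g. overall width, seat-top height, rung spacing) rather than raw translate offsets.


A sawhorse. A 75×729×61 mm beam (x, y, z) sits on two A-frame leg pairs. Each pair is two raked legs of 37×52 mm section (52 mm along y) splaying symmetrically in x. Each leg rises 680 mm vertically over 153 mm of horizontal reach and is 697 mm long along its own axis. Every leg's outer bottom edge rests on the floor and its outer top edge meets a bottom edge of the beam — the left legs (tilting toward +x) meet the beam's −x bottom edge, the right legs (their mirror images, tilting toward −x) meet its +x bottom edge — so the leg tops tuck under the beam, the beam's underside is 680 mm above the floor, and the feet are 381 mm apart outside-to-outside with the beam centred between them. The two leg pairs are set in 69 mm from either end of the beam.


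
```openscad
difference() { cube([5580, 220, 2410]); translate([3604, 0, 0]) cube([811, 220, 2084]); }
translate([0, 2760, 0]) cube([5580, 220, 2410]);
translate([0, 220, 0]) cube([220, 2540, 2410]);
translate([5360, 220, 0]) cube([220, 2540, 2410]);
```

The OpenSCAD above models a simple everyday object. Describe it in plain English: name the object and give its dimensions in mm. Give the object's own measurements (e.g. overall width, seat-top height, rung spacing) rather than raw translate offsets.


A single room: four walls, each 2410 mm tall and 220 mm thick, enclosing an outside footprint 5580×2980 mm (x × y), no floor or roof. The front and back walls (−y and +y sides) run the full x-width; the side walls fit between their inner faces. A door opening 811 mm wide and 2084 mm tall is cut through the front wall from the floor up, its −x edge 3604 mm from the wall's −x end.


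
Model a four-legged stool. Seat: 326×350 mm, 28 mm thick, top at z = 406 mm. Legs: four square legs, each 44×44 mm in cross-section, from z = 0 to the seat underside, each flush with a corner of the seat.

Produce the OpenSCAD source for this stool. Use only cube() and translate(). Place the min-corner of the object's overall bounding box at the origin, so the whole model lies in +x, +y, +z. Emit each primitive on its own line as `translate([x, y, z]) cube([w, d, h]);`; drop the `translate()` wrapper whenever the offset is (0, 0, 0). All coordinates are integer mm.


// leg_h = 406 - 28 = 378
translate([0, 0, 378]) cube([326, 350, 28]);
cube([44, 44, 378]);
translate([282, 0, 0]) cube([44, 44, 378]);
translate([0, 306, 0]) cube([44, 44, 378]);
translate([282, 306, 0]) cube([44, 44, 378]);


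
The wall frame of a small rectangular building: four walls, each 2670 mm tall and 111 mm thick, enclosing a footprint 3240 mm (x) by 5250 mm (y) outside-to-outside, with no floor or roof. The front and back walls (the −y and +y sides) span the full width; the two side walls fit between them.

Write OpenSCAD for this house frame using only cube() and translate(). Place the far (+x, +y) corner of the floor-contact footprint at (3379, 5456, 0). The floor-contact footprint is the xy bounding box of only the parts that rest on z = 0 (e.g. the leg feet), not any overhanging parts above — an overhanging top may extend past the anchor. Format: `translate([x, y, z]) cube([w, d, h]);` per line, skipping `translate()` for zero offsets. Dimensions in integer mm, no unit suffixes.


translate([139, 206, 0]) cube([3240, 111, 2670]);
translate([139, 5345, 0]) cube([3240, 111, 2670]);
translate([139, 317, 0]) cube([111, 5028, 2670]);
translate([3268, 317, 0]) cube([111, 5028, 2670]);


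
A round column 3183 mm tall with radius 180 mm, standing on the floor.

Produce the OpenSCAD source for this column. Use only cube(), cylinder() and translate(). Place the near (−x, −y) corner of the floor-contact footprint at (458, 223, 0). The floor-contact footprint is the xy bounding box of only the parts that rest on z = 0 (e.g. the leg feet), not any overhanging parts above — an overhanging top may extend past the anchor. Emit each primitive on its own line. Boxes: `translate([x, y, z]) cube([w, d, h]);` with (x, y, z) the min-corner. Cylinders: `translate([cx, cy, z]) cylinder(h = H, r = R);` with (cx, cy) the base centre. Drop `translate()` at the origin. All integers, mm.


translate([638, 403, 0]) cylinder(h = 3183, r = 180);


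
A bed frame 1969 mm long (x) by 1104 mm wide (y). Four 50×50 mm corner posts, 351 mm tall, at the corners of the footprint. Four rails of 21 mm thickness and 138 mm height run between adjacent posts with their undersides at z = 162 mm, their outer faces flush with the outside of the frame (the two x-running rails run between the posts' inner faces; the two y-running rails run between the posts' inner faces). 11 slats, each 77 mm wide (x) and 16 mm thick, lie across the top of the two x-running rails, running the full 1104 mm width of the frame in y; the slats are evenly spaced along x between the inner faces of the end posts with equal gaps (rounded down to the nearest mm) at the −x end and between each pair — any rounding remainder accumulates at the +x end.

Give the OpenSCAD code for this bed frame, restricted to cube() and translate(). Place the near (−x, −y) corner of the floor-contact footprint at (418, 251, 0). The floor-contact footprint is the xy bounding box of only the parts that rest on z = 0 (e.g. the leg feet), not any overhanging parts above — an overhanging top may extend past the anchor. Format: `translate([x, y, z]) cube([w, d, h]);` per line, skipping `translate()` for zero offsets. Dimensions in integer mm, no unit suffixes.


translate([418, 251, 0]) cube([50, 50, 351]);
translate([418, 1305, 0]) cube([50, 50, 351]);
translate([2337, 251, 0]) cube([50, 50, 351]);
translate([2337, 1305, 0]) cube([50, 50, 351]);
translate([468, 251, 162]) cube([1869, 21, 138]);
translate([468, 1334, 162]) cube([1869, 21, 138]);
translate([418, 301, 162]) cube([21, 1004, 138]);
translate([2366, 301, 162]) cube([21, 1004, 138]);
translate([553, 251, 300]) cube([77, 1104, 16]);
translate([715, 251, 300]) cube([77, 1104, 16]);
translate([877, 251, 300]) cube([77, 1104, 16]);
translate([1039, 251, 300]) cube([77, 1104, 16]);
translate([1201, 251, 300]) cube([77, 1104, 16]);
translate([1363, 251, 300]) cube([77, 1104, 16]);
translate([1525, 251, 300]) cube([77, 1104, 16]);
translate([1687, 251, 300]) cube([77, 1104, 16]);
translate([1849, 251, 300]) cube([77, 1104, 16]);
translate([2011, 251, 300]) cube([77, 1104, 16]);
translate([2173, 251, 300]) cube([77, 1104, 16]);


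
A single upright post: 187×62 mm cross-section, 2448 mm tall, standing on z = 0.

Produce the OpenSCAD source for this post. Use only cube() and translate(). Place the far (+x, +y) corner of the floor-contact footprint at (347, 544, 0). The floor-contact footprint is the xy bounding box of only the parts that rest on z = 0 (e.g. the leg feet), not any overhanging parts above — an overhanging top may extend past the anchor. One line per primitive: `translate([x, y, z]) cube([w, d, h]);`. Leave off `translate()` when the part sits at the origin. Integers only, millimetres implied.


translate([160, 482, 0]) cube([187, 62, 2448]);


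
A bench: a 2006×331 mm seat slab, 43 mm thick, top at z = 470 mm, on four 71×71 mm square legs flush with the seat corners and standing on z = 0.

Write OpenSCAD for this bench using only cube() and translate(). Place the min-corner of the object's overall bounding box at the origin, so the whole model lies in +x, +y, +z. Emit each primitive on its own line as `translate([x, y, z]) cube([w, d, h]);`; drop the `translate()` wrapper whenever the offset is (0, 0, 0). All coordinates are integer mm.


translate([0, 0, 427]) cube([2006, 331, 43]);
cube([71, 71, 427]);
translate([0, 260, 0]) cube([71, 71, 427]);
translate([1935, 0, 0]) cube([71, 71, 427]);
translate([1935, 260, 0]) cube([71, 71, 427]);


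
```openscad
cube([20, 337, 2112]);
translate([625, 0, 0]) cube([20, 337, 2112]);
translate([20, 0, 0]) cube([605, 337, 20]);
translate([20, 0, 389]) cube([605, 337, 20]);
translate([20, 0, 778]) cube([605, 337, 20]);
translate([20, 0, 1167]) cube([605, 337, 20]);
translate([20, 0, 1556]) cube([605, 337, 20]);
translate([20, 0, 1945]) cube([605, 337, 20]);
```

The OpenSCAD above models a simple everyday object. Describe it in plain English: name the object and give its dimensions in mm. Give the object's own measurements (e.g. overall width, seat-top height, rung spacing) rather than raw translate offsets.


An open bookshelf. Two side panels, each 20 mm thick, 337 mm deep and 2112 mm tall, stand 645 mm apart (outside-to-outside). Between them sit 6 shelves, each 20 mm thick and 337 mm deep, spanning the full gap between the sides. The bottom shelf rests on the floor (its underside at z = 0) and the clear gap between one shelf's top and the next shelf's underside is 369 mm.


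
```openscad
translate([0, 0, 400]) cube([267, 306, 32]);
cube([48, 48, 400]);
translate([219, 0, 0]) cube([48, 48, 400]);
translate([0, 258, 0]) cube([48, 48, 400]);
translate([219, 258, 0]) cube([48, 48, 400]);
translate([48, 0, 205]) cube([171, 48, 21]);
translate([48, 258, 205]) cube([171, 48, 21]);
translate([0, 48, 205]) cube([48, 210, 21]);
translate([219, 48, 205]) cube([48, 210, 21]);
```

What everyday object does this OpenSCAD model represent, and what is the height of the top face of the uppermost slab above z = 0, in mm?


A stool. The seat height is 432 mm.

A 267×306×32 slab at z = 400 on four corner posts — a stool. The seat top is 400 + 32 = 432 mm.


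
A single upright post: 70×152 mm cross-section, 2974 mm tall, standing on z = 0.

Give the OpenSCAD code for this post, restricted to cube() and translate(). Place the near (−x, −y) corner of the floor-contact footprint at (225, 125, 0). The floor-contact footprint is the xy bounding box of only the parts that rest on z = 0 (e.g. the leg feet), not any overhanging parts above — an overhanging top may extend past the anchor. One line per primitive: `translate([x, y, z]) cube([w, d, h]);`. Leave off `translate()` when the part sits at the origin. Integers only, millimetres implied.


translate([225, 125, 0]) cube([70, 152, 2974]);


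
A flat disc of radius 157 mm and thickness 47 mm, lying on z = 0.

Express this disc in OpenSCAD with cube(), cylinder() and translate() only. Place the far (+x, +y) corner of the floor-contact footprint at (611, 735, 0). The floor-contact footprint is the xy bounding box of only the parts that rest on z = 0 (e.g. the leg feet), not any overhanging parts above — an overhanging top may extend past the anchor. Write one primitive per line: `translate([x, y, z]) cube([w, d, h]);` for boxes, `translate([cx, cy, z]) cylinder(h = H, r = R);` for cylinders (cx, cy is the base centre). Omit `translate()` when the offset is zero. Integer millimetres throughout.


translate([454, 578, 0]) cylinder(h = 47, r = 157);


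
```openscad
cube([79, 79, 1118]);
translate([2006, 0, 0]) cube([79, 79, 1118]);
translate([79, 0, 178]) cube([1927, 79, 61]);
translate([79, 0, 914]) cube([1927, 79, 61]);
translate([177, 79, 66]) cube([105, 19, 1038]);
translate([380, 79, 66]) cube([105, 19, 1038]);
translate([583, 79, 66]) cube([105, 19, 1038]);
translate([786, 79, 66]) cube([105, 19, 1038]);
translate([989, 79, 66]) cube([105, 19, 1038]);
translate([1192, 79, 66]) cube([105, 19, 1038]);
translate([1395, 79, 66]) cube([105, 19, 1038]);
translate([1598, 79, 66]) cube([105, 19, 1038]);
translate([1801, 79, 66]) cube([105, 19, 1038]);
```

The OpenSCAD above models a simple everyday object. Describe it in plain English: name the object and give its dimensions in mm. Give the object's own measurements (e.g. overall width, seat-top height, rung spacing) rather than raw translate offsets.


A fence section. Two 79×79 mm posts, 1118 mm tall, stand on the floor with a clear span of 1927 mm between their inner faces. Two horizontal rails of 79×61 mm section span the gap between the posts with their undersides at z = 178 mm and z = 914 mm, flush with the posts' −y face. 9 pickets, each 105 mm wide, 19 mm thick and 1038 mm tall, are fixed to the +y face of the rails with their bottoms at z = 66 mm, spaced across the span with a 98 mm gap after the −x post and between neighbouring pickets, with 100 mm left before the +x post.


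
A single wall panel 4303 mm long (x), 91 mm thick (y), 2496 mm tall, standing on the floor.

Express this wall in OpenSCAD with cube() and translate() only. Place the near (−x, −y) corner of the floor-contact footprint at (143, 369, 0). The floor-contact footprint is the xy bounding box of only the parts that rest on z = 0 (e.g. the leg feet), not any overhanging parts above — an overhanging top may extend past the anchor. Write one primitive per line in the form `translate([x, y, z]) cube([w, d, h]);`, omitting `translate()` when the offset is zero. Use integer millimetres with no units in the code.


translate([143, 369, 0]) cube([4303, 91, 2496]);


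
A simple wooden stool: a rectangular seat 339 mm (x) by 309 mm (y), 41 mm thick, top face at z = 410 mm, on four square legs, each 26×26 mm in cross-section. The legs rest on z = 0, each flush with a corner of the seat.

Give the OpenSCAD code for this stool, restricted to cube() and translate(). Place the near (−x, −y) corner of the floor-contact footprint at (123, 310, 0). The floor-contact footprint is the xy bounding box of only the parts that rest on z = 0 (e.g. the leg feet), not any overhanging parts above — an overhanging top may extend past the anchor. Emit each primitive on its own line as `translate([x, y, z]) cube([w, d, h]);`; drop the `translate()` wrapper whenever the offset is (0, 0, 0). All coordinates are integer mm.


translate([123, 310, 369]) cube([339, 309, 41]);
translate([123, 310, 0]) cube([26, 26, 369]);
translate([436, 310, 0]) cube([26, 26, 369]);
translate([123, 593, 0]) cube([26, 26, 369]);
translate([436, 593, 0]) cube([26, 26, 369]);


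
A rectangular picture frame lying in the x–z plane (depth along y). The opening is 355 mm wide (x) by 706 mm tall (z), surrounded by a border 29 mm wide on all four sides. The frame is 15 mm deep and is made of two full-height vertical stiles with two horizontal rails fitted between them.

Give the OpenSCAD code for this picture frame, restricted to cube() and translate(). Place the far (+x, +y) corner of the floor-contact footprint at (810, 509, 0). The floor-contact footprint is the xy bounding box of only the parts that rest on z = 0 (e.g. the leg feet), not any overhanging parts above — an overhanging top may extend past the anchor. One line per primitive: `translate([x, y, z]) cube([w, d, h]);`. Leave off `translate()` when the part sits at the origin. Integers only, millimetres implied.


translate([397, 494, 0]) cube([29, 15, 764]);
translate([781, 494, 0]) cube([29, 15, 764]);
translate([426, 494, 0]) cube([355, 15, 29]);
translate([426, 494, 735]) cube([355, 15, 29]);


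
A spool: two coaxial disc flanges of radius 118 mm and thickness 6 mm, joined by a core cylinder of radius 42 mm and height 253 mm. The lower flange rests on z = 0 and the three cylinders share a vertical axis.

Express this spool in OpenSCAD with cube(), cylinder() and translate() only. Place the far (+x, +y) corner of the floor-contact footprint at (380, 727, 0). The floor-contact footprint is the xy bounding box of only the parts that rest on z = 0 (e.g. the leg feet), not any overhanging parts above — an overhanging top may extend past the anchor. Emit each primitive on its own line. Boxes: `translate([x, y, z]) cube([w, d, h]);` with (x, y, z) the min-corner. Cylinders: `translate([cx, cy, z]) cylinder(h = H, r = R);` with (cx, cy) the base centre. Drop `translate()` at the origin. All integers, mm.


translate([262, 609, 0]) cylinder(h = 6, r = 118);
translate([262, 609, 6]) cylinder(h = 253, r = 42);
translate([262, 609, 259]) cylinder(h = 6, r = 118);


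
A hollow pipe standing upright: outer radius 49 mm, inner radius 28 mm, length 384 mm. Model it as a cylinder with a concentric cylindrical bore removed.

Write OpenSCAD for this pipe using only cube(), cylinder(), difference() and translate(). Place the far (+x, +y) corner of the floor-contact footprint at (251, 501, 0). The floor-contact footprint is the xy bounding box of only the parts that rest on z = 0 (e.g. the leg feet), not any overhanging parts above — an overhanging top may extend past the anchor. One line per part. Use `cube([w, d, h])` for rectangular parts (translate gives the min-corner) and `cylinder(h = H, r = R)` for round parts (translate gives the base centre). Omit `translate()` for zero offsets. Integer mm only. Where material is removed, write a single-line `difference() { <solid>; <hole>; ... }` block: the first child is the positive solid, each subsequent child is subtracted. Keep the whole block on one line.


difference() { translate([202, 452, 0]) cylinder(h = 384, r = 49); translate([202, 452, 0]) cylinder(h = 384, r = 28); }


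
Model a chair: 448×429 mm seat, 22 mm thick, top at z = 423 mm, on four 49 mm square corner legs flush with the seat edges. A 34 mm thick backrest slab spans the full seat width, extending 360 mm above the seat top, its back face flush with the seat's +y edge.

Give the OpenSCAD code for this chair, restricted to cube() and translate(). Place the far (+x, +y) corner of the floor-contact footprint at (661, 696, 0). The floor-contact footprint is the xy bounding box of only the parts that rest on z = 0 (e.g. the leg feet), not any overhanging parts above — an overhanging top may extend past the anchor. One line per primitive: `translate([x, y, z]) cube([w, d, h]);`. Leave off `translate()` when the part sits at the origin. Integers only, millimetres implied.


translate([213, 267, 401]) cube([448, 429, 22]);
translate([213, 267, 0]) cube([49, 49, 401]);
translate([612, 267, 0]) cube([49, 49, 401]);
translate([213, 647, 0]) cube([49, 49, 401]);
translate([612, 647, 0]) cube([49, 49, 401]);
translate([213, 662, 423]) cube([448, 34, 360]);


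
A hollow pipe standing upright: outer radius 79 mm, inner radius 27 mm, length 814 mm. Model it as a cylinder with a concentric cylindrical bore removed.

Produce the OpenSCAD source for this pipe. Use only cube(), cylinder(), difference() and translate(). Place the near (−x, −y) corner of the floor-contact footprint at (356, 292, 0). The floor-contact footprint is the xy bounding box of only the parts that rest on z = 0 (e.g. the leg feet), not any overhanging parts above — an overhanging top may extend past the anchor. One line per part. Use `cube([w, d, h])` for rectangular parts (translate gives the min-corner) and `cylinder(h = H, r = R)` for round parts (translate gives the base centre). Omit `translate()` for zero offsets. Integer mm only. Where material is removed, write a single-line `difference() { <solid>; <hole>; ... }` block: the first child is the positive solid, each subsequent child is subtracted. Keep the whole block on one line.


difference() { translate([435, 371, 0]) cylinder(h = 814, r = 79); translate([435, 371, 0]) cylinder(h = 814, r = 27); }


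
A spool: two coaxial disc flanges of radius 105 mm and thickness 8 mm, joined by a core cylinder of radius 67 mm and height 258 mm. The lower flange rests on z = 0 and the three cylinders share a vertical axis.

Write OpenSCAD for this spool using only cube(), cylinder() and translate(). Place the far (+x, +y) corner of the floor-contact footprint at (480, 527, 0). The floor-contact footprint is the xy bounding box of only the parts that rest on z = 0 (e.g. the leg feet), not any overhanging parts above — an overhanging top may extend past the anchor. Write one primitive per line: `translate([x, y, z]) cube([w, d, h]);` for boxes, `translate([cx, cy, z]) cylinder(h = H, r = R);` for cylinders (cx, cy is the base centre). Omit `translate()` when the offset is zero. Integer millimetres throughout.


translate([375, 422, 0]) cylinder(h = 8, r = 105);
translate([375, 422, 8]) cylinder(h = 258, r = 67);
translate([375, 422, 266]) cylinder(h = 8, r = 105);


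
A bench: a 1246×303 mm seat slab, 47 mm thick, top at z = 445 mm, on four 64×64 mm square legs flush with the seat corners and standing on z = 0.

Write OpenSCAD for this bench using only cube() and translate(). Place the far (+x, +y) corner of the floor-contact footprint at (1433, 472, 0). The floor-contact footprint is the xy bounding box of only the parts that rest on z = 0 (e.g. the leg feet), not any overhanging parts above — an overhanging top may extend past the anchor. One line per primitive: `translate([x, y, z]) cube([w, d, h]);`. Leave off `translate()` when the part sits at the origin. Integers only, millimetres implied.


translate([187, 169, 398]) cube([1246, 303, 47]);
translate([187, 169, 0]) cube([64, 64, 398]);
translate([187, 408, 0]) cube([64, 64, 398]);
translate([1369, 169, 0]) cube([64, 64, 398]);
translate([1369, 408, 0]) cube([64, 64, 398]);


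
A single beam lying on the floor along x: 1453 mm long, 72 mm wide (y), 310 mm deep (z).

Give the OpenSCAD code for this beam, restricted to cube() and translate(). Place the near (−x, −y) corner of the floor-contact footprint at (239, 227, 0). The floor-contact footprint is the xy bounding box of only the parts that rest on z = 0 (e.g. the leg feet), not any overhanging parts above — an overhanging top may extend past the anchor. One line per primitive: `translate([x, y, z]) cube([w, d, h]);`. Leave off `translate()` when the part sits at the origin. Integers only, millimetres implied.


translate([239, 227, 0]) cube([1453, 72, 310]);


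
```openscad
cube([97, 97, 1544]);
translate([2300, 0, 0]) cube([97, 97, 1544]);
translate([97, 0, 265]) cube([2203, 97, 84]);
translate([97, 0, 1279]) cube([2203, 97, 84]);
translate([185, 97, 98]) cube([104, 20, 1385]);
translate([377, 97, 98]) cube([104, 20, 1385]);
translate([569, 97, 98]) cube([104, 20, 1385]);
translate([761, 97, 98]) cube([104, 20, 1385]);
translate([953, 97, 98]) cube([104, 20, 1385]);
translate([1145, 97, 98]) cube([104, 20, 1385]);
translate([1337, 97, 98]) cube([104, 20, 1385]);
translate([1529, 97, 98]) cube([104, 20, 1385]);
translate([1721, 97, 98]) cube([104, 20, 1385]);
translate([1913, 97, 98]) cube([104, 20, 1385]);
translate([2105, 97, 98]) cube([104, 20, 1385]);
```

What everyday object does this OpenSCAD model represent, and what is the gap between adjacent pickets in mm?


A fence section. The picket gap is 88 mm.

Two posts, two rails, 11 pickets — a fence section. Span 2203 mm holds 11 pickets of 104 mm with 12 equal gaps: ⌊(2203 − 11·104) / 12⌋ = 88 mm.


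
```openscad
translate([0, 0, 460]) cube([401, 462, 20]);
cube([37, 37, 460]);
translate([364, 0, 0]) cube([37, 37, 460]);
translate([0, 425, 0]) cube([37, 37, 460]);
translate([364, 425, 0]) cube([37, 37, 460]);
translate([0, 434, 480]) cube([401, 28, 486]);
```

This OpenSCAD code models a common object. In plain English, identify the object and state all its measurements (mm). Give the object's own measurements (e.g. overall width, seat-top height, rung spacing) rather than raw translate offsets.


A chair. The seat is a 401×462×20 mm slab with its top at z = 480 mm, on four 37×37 mm corner legs (flush with the seat edges, standing on z = 0). A flat backrest 28 mm thick, 486 mm tall, spans the full seat width and rises from the seat top along its +y edge, rear face flush with the rear of the seat.


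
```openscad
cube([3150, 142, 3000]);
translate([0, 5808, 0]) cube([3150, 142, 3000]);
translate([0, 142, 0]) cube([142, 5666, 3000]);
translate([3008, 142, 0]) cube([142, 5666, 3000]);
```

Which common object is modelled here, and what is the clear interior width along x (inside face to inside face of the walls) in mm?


A house (or room) frame. The interior width is 2866 mm.

Four 3000 mm walls enclosing a rectangle with no floor or roof — a room or house frame. Outside width is 3150 mm and wall thickness is 142 mm, so the interior width is 3150 − 2 × 142 = 2866 mm.


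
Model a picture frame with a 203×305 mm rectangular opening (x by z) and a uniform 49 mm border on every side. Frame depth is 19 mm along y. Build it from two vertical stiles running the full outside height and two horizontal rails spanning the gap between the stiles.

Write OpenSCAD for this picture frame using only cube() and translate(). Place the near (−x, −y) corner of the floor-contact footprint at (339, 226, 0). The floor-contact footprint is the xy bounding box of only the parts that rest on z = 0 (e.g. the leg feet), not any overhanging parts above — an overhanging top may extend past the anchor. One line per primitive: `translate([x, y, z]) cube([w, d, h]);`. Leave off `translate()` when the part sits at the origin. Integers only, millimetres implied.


translate([339, 226, 0]) cube([49, 19, 403]);
translate([591, 226, 0]) cube([49, 19, 403]);
translate([388, 226, 0]) cube([203, 19, 49]);
translate([388, 226, 354]) cube([203, 19, 49]);


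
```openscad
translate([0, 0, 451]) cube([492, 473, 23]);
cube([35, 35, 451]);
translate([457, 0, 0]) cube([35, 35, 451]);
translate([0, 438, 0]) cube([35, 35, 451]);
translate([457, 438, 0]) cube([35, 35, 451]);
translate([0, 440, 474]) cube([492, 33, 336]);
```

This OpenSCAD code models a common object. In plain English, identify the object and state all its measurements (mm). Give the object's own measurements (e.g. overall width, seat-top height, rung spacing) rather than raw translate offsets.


A chair. The seat is a 492×473×23 mm slab with its top at z = 474 mm, on four 35×35 mm corner legs (flush with the seat edges, standing on z = 0). A flat backrest 33 mm thick, 336 mm tall, spans the full seat width and rises from the seat top along its +y edge, rear face flush with the rear of the seat.


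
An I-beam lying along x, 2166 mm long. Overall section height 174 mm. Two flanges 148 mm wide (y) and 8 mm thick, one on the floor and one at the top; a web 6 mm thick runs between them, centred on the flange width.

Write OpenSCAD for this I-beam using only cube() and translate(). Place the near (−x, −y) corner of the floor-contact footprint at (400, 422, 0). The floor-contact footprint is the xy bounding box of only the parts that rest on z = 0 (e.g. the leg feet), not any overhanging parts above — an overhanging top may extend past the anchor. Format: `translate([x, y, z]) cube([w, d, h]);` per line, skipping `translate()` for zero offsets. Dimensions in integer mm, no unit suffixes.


translate([400, 422, 0]) cube([2166, 148, 8]);
translate([400, 493, 8]) cube([2166, 6, 158]);
translate([400, 422, 166]) cube([2166, 148, 8]);


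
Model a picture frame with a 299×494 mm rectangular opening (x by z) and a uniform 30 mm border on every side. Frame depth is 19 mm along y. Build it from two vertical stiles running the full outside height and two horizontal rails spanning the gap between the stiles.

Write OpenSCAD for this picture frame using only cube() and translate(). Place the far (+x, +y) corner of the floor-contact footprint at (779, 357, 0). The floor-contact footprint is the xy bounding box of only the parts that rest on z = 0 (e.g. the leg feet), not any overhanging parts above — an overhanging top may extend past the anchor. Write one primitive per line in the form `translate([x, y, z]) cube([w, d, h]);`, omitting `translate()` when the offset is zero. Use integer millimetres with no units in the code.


translate([420, 338, 0]) cube([30, 19, 554]);
translate([749, 338, 0]) cube([30, 19, 554]);
translate([450, 338, 0]) cube([299, 19, 30]);
translate([450, 338, 524]) cube([299, 19, 30]);


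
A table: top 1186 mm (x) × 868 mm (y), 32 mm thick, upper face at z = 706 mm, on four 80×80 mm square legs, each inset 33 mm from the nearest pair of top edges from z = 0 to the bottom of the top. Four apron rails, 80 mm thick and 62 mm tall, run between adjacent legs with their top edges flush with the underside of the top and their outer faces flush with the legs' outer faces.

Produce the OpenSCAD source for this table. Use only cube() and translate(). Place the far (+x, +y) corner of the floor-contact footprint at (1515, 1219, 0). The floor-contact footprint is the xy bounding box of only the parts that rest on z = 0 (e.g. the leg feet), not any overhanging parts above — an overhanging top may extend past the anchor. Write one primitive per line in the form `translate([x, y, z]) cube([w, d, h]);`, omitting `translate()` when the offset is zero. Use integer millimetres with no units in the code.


translate([362, 384, 674]) cube([1186, 868, 32]);
translate([395, 417, 0]) cube([80, 80, 674]);
translate([1435, 417, 0]) cube([80, 80, 674]);
translate([395, 1139, 0]) cube([80, 80, 674]);
translate([1435, 1139, 0]) cube([80, 80, 674]);
translate([475, 417, 612]) cube([960, 80, 62]);
translate([475, 1139, 612]) cube([960, 80, 62]);
translate([395, 497, 612]) cube([80, 642, 62]);
translate([1435, 497, 612]) cube([80, 642, 62]);


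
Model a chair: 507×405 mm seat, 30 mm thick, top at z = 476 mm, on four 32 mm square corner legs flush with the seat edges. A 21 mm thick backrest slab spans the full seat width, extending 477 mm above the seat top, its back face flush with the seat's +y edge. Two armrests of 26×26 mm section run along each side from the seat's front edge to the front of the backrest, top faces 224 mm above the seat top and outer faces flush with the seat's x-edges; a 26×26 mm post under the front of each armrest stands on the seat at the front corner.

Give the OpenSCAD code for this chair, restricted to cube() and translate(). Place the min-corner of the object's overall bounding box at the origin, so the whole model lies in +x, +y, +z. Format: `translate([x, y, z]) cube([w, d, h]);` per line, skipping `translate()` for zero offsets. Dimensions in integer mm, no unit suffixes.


translate([0, 0, 446]) cube([507, 405, 30]);
cube([32, 32, 446]);
translate([475, 0, 0]) cube([32, 32, 446]);
translate([0, 373, 0]) cube([32, 32, 446]);
translate([475, 373, 0]) cube([32, 32, 446]);
translate([0, 384, 476]) cube([507, 21, 477]);
translate([0, 0, 674]) cube([26, 384, 26]);
translate([481, 0, 674]) cube([26, 384, 26]);
translate([0, 0, 476]) cube([26, 26, 198]);
translate([481, 0, 476]) cube([26, 26, 198]);


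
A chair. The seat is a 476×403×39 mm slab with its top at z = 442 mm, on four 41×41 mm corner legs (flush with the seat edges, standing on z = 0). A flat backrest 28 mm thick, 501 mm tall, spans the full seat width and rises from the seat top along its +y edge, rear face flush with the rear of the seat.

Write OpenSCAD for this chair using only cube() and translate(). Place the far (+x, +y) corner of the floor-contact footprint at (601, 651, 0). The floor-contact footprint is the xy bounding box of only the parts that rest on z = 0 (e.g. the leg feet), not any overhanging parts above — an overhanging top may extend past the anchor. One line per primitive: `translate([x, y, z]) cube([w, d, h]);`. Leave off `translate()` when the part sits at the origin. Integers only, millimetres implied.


translate([125, 248, 403]) cube([476, 403, 39]);
translate([125, 248, 0]) cube([41, 41, 403]);
translate([560, 248, 0]) cube([41, 41, 403]);
translate([125, 610, 0]) cube([41, 41, 403]);
translate([560, 610, 0]) cube([41, 41, 403]);
translate([125, 623, 442]) cube([476, 28, 501]);


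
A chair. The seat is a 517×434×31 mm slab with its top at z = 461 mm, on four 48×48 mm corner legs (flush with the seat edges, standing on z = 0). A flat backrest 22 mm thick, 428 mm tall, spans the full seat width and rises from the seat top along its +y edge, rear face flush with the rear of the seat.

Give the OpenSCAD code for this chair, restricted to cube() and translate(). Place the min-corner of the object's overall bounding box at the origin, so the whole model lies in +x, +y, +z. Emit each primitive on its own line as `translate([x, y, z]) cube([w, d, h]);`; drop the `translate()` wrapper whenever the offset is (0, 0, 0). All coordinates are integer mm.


// leg_h = 461 - 31 = 430
translate([0, 0, 430]) cube([517, 434, 31]);
cube([48, 48, 430]);
translate([469, 0, 0]) cube([48, 48, 430]);
translate([0, 386, 0]) cube([48, 48, 430]);
translate([469, 386, 0]) cube([48, 48, 430]);
translate([0, 412, 461]) cube([517, 22, 428]);


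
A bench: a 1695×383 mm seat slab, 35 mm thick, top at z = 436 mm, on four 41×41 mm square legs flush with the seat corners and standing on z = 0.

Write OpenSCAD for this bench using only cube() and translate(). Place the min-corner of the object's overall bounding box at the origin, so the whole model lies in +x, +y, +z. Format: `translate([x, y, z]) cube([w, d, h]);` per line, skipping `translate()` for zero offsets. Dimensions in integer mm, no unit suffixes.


// leg_h = 436 − 35 = 401
translate([0, 0, 401]) cube([1695, 383, 35]);
cube([41, 41, 401]);
translate([0, 342, 0]) cube([41, 41, 401]);
translate([1654, 0, 0]) cube([41, 41, 401]);
translate([1654, 342, 0]) cube([41, 41, 401]);


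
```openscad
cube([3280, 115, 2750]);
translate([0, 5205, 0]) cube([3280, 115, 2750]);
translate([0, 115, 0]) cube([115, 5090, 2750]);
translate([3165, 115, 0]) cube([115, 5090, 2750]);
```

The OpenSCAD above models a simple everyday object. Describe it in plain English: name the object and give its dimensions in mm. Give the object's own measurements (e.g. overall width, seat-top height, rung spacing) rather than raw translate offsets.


The wall frame of a small rectangular building: four walls, each 2750 mm tall and 115 mm thick, enclosing a footprint 3280 mm (x) by 5320 mm (y) outside-to-outside, with no floor or roof. The front and back walls (the −y and +y sides) span the full width; the two side walls fit between them.
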